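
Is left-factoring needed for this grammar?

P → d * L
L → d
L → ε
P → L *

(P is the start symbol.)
No, left-factoring is not needed

Left-factoring is needed when two productions for the same non-terminal
share a common prefix on the right-hand side.

Productions for P:
  P → d * L
  P → L *
Productions for L:
  L → d
  L → ε

No common prefixes found.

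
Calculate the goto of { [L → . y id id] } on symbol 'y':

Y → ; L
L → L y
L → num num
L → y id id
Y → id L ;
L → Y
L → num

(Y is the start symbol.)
GOTO(I, 'y') = CLOSURE({ [A → αX.β] : [A → α.Xβ] ∈ I, X = 'y' })

Items with dot before 'y', with the dot advanced:
  [L → . y id id] → [L → y . id id]
Closure adds nothing (no advanced item has the dot before a non-terminal).

GOTO = { [L → y . id id] }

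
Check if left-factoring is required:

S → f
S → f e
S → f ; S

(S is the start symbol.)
Yes, S has productions with common prefix 'f'

Left-factoring is needed when two productions for the same non-terminal
share a common prefix on the right-hand side.

Productions for S:
  S → f
  S → f e
  S → f ; S

Found common prefix 'f' in productions for S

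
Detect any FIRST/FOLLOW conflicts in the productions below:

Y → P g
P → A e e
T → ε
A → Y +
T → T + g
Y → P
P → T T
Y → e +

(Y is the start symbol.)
Yes. Y → P g with FOLLOW(Y) on { '+' }; P → A e e with FOLLOW(P) on { '+', 'g' }; T → T '+' g with FOLLOW(T) on { '+' }

A FIRST/FOLLOW conflict occurs when a non-terminal N has a nullable alternative N → β (β ⇒* ε) and another alternative N → α with FIRST(α) ∩ FOLLOW(N) ≠ ∅: on such a lookahead the parser cannot decide between expanding α and letting N vanish via β.

Nullable non-terminals: P, T, Y.
FIRST sets used below: FIRST(A) = { '+', 'e', 'g' }, FIRST(T) = { '+', ε }, FIRST(P) = { '+', 'e', 'g', ε }

P: nullable alternative(s) P → T T; FOLLOW(P) = { $, '+', 'g' }
  P → A e e: FIRST \ {ε} = { '+', 'e', 'g' } — overlaps FOLLOW(P) on { '+', 'g' }: CONFLICT
  P → T T: FIRST \ {ε} = { '+' } — this is the only nullable alternative, skip

T: nullable alternative(s) T → ε; FOLLOW(T) = { $, '+', 'g' }
  T → ε: FIRST \ {ε} = { } — this is the only nullable alternative, skip
  T → T + g: FIRST \ {ε} = { '+' } — overlaps FOLLOW(T) on { '+' }: CONFLICT

Y: nullable alternative(s) Y → P; FOLLOW(Y) = { $, '+' }
  Y → P g: FIRST \ {ε} = { '+', 'e', 'g' } — overlaps FOLLOW(Y) on { '+' }: CONFLICT
  Y → P: FIRST \ {ε} = { '+', 'e', 'g' } — this is the only nullable alternative, skip
  Y → e +: FIRST \ {ε} = { 'e' } — disjoint from FOLLOW(Y)

A has no nullable alternative, so no FIRST/FOLLOW check is needed there.

So the grammar has 3 FIRST/FOLLOW conflicts (marked CONFLICT above).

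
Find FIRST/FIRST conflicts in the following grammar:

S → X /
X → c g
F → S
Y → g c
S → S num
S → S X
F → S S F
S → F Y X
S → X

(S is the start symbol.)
Yes. S → X '/' / S → S num on { 'c' }; S → X '/' / S → S X on { 'c' }; S → X '/' / S → F Y X on { 'c' }; S → X '/' / S → X on { 'c' }; S → S num / S → S X on { 'c' }; S → S num / S → F Y X on { 'c' }; S → S num / S → X on { 'c' }; S → S X / S → F Y X on { 'c' }; S → S X / S → X on { 'c' }; S → F Y X / S → X on { 'c' }; F → S / F → S S F on { 'c' }

A FIRST/FIRST conflict occurs when two productions N → α and N → β for the same non-terminal have FIRST(α) ∩ FIRST(β) ≠ ∅ (with ε ∈ FIRST of a nullable right-hand side, so two nullable alternatives also conflict).

FIRST sets of the non-terminals at (or reachable through a nullable prefix from) the front of some alternative:
  FIRST(X) = { 'c' }
  FIRST(S) = { 'c' }
  FIRST(F) = { 'c' }

Productions for S:
  S → X /: FIRST = { 'c' }
  S → S num: FIRST = { 'c' }
  S → S X: FIRST = { 'c' }
  S → F Y X: FIRST = { 'c' }
  S → X: FIRST = { 'c' }
Productions for F:
  F → S: FIRST = { 'c' }
  F → S S F: FIRST = { 'c' }
X, Y have only one production, so no FIRST/FIRST conflict is possible there.

Conflict for S: S → X / and S → S num
  Overlap: { 'c' }
Conflict for S: S → X / and S → S X
  Overlap: { 'c' }
Conflict for S: S → X / and S → F Y X
  Overlap: { 'c' }
Conflict for S: S → X / and S → X
  Overlap: { 'c' }
Conflict for S: S → S num and S → S X
  Overlap: { 'c' }
Conflict for S: S → S num and S → F Y X
  Overlap: { 'c' }
Conflict for S: S → S num and S → X
  Overlap: { 'c' }
Conflict for S: S → S X and S → F Y X
  Overlap: { 'c' }
Conflict for S: S → S X and S → X
  Overlap: { 'c' }
Conflict for S: S → F Y X and S → X
  Overlap: { 'c' }
Conflict for F: F → S and F → S S F
  Overlap: { 'c' }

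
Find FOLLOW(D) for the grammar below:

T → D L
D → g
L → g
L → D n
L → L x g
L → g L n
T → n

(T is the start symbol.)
In T → D L: D is followed by L, add FIRST(L) \ {ε} = { 'g' }
In L → D n: D is followed by n, add FIRST(n) \ {ε} = { 'n' }

Taking the union: FOLLOW(D) = { 'g', 'n' }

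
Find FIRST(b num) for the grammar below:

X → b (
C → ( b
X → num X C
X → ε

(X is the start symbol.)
{ 'b' }

To compute FIRST(b num), process the symbols left to right:
Symbol b is a terminal. Add 'b' and stop.
FIRST(b num) = { 'b' }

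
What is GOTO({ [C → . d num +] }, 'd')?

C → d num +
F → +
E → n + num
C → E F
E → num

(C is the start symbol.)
{ [C → d . num +] }

GOTO(I, 'd') = CLOSURE({ [A → αX.β] : [A → α.Xβ] ∈ I, X = 'd' })

Items with dot before 'd', with the dot advanced:
  [C → . d num +] → [C → d . num +]
Closure adds nothing (no advanced item has the dot before a non-terminal).

GOTO = { [C → d . num +] }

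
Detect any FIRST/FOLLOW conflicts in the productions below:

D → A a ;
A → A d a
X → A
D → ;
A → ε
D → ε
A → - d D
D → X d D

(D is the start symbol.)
Yes. D → A a ';' with FOLLOW(D) on { 'a', 'd' }; D → X d D with FOLLOW(D) on { 'd' }; A → A d a with FOLLOW(A) on { 'd' }

Nullable non-terminals: A, D, X.
FIRST sets used below: FIRST(A) = { '-', 'd', ε }, FIRST(X) = { '-', 'd', ε }

A: nullable alternative(s) A → ε; FOLLOW(A) = { 'a', 'd' }
  A → A d a: FIRST \ {ε} = { '-', 'd' } — overlaps FOLLOW(A) on { 'd' }: CONFLICT
  A → ε: FIRST \ {ε} = { } — this is the only nullable alternative, skip
  A → - d D: FIRST \ {ε} = { '-' } — disjoint from FOLLOW(A)

D: nullable alternative(s) D → ε; FOLLOW(D) = { $, 'a', 'd' }
  D → A a ;: FIRST \ {ε} = { '-', 'a', 'd' } — overlaps FOLLOW(D) on { 'a', 'd' }: CONFLICT
  D → ;: FIRST \ {ε} = { ';' } — disjoint from FOLLOW(D)
  D → ε: FIRST \ {ε} = { } — this is the only nullable alternative, skip
  D → X d D: FIRST \ {ε} = { '-', 'd' } — overlaps FOLLOW(D) on { 'd' }: CONFLICT
X has a nullable alternative but only one production, so nothing to check.

So the grammar has 3 FIRST/FOLLOW conflicts (marked CONFLICT above).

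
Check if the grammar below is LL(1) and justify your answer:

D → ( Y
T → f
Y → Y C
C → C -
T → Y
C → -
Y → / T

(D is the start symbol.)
A grammar is LL(1) if for each non-terminal N with multiple productions, the predict sets of those productions are pairwise disjoint, where PREDICT(N → α) = (FIRST(α) \ {ε}) ∪ (FOLLOW(N) if α ⇒* ε).

Relevant sets:
  FIRST(Y) = { '/' }
  FIRST(C) = { '-' }

For T:
  PREDICT(T → f) = { 'f' }
  PREDICT(T → Y) = { '/' }
For Y:
  PREDICT(Y → Y C) = { '/' }
  PREDICT(Y → '/' T) = { '/' }
For C:
  PREDICT(C → C '-') = { '-' }
  PREDICT(C → '-') = { '-' }
D has a single production, so nothing to check there.

Conflict found: Predict set conflict for Y: { '/' }
The grammar is NOT LL(1).

Answer: No. Predict set conflict for Y: { '/' }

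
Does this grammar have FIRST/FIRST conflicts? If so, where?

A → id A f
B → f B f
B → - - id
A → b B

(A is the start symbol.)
No FIRST/FIRST conflicts.

A FIRST/FIRST conflict occurs when two productions N → α and N → β for the same non-terminal have FIRST(α) ∩ FIRST(β) ≠ ∅ (with ε ∈ FIRST of a nullable right-hand side, so two nullable alternatives also conflict).

Productions for A:
  A → id A f: FIRST = { 'id' }
  A → b B: FIRST = { 'b' }
Productions for B:
  B → f B f: FIRST = { 'f' }
  B → - - id: FIRST = { '-' }

All alternatives of each non-terminal have pairwise disjoint FIRST sets.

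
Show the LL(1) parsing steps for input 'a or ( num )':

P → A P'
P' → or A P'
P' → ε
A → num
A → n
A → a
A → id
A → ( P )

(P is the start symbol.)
LL(1) parsing maintains a stack (initially the start symbol over $) and the input. At each step: if the stack top is a terminal, match it against the current input token; if it is a non-terminal N, replace it with the RHS of M[N, lookahead] (the unique production whose predict set contains the lookahead).

Stack is shown with the top on the left.

Stack          Input           Action
-------------------------------------
P $            a or ( num ) $  output P → A P'
A P' $         a or ( num ) $  output A → a
a P' $         a or ( num ) $  match 'a'
P' $           or ( num ) $    output P' → or A P'
or A P' $      or ( num ) $    match 'or'
A P' $         ( num ) $       output A → ( P )
( P ) P' $     ( num ) $       match '('
P ) P' $       num ) $         output P → A P'
A P' ) P' $    num ) $         output A → num
num P' ) P' $  num ) $         match 'num'
P' ) P' $      ) $             output P' → ε
) P' $         ) $             match ')'
P' $           $               output P' → ε
$              $               accept

The string is accepted.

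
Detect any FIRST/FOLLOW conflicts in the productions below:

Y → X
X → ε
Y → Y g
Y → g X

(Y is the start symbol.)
Yes. Y → Y g with FOLLOW(Y) on { 'g' }; Y → g X with FOLLOW(Y) on { 'g' }

Nullable non-terminals: X, Y.
FIRST sets used below: FIRST(X) = { ε }, FIRST(Y) = { 'g', ε }
X has a nullable alternative but only one production, so nothing to check.

Y: nullable alternative(s) Y → X; FOLLOW(Y) = { $, 'g' }
  Y → X: FIRST \ {ε} = { } — this is the only nullable alternative, skip
  Y → Y g: FIRST \ {ε} = { 'g' } — overlaps FOLLOW(Y) on { 'g' }: CONFLICT
  Y → g X: FIRST \ {ε} = { 'g' } — overlaps FOLLOW(Y) on { 'g' }: CONFLICT

So the grammar has 2 FIRST/FOLLOW conflicts (marked CONFLICT above).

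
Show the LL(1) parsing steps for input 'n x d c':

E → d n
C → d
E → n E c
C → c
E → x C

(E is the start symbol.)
LL(1) parsing maintains a stack (initially the start symbol over $) and the input. At each step: if the stack top is a terminal, match it against the current input token; if it is a non-terminal N, replace it with the RHS of M[N, lookahead] (the unique production whose predict set contains the lookahead).

Stack is shown with the top on the left.

Stack    Input      Action
--------------------------
E $      n x d c $  output E → n E c
n E c $  n x d c $  match 'n'
E c $    x d c $    output E → x C
x C c $  x d c $    match 'x'
C c $    d c $      output C → d
d c $    d c $      match 'd'
c $      c $        match 'c'
$        $          accept

The string is accepted.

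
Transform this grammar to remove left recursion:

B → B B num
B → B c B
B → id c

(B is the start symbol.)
B is directly left-recursive. The standard transformation for
  A → A α₁ | ... | A α_m | β₁ | ... | β_n
is
  A  → β₁ A' | ... | β_n A'
  A' → α₁ A' | ... | α_m A' | ε

B → id c becomes B → id c B'
B → B B num becomes B' → B num B'
B → B c B becomes B' → c B B'
Add B' → ε

Resulting grammar:
B → id c B'
B' → B num B'
B' → c B B'
B' → ε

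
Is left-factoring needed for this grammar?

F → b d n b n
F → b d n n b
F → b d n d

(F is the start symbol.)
Left-factoring is needed when two productions for the same non-terminal
share a common prefix on the right-hand side.

Productions for F:
  F → b d n b n
  F → b d n n b
  F → b d n d

Found common prefix 'b d n' in productions for F

Answer: Yes, F has productions with common prefix 'b d n'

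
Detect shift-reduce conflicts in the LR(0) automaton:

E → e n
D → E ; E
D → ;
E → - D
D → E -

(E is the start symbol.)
Augment with E' → E and build the canonical LR(0) collection (I0 = CLOSURE({[E' → . E]}), then GOTO on every symbol after a dot until no new states appear). It has 11 states:
  I0: { [E → . - D], [E → . e n], [E' → . E] }  — shift
  I1: { [D → . ;], [D → . E -], [D → . E ; E], [E → - . D], [E → . - D], [E → . e n] }  — shift
  I2: { [E' → E .] }  — accept
  I3: { [E → e . n] }  — shift
  I4: { [E → e n .] }  — reduce
  I5: { [D → ; .] }  — reduce
  I6: { [E → - D .] }  — reduce
  I7: { [D → E . -], [D → E . ; E] }  — shift
  I8: { [D → E - .] }  — reduce
  I9: { [D → E ; . E], [E → . - D], [E → . e n] }  — shift
  I10: { [D → E ; E .] }  — reduce

No state contains both a complete item and a shift item.

Answer: No shift-reduce conflicts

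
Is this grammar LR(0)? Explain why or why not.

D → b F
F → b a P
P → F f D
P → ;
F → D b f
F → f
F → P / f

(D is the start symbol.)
No. Shift-reduce conflict between [D → b F .] and [P → F . f D]

Augment with D' → D and build the canonical LR(0) collection (I0 = CLOSURE({[D' → . D]}), then GOTO on every symbol after a dot until no new states appear). It has 18 states:
  I0: { [D → . b F], [D' → . D] }  — shift
  I1: { [D' → D .] }  — accept
  I2: { [D → . b F], [D → b . F], [F → . D b f], [F → . P / f], [F → . b a P], [F → . f], [P → . ;], [P → . F f D] }  — shift
  I3: { [P → ; .] }  — reduce
  I4: { [F → D . b f] }  — shift
  I5: { [D → b F .], [P → F . f D] }  — shift, reduce
  I6: { [F → P . / f] }  — shift
  I7: { [D → . b F], [D → b . F], [F → . D b f], [F → . P / f], [F → . b a P], [F → . f], [F → b . a P], [P → . ;], [P → . F f D] }  — shift
  I8: { [F → f .] }  — reduce
  I9: { [D → . b F], [F → . D b f], [F → . P / f], [F → . b a P], [F → . f], [F → b a . P], [P → . ;], [P → . F f D] }  — shift
  I10: { [P → F . f D] }  — shift
  I11: { [F → P . / f], [F → b a P .] }  — shift, reduce
  I12: { [F → P / . f] }  — shift
  I13: { [F → P / f .] }  — reduce
  I14: { [D → . b F], [P → F f . D] }  — shift
  I15: { [P → F f D .] }  — reduce
  I16: { [F → D b . f] }  — shift
  I17: { [F → D b f .] }  — reduce

Conflict in state I5:
  Shift-reduce conflict between [D → b F .] and [P → F . f D]
So the grammar is NOT LR(0).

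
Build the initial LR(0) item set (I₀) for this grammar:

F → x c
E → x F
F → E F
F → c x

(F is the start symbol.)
{ [E → . x F], [F → . E F], [F → . c x], [F → . x c], [F' → . F] }

First, augment the grammar with F' → F
I₀ = CLOSURE({ [F' → . F] }):
  [F' → . F] has the dot before F: add [F → . x c], [F → . E F], [F → . c x]
  [F → . E F] has the dot before E: add [E → . x F]
No further items can be added.

I₀ = { [E → . x F], [F → . E F], [F → . c x], [F → . x c], [F' → . F] }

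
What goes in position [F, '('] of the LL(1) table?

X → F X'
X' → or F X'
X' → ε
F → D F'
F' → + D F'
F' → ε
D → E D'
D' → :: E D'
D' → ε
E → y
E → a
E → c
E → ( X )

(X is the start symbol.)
F → D F'

To find M[F, '('], we find productions for F where '(' is in the predict set (PREDICT(N → α) = (FIRST(α) \ {ε}) ∪ (FOLLOW(N) if α ⇒* ε)).

Relevant sets:
  FIRST(D) = { '(', 'a', 'c', 'y' }

F → D F': PREDICT = { '(', 'a', 'c', 'y' }
  '(' is in predict set, so this production goes in M[F, '(']

M[F, '('] = F → D F'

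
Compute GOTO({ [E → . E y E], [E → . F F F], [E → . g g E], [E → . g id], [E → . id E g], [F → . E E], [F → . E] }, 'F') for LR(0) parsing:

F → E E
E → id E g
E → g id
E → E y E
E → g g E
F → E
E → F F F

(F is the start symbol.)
{ [E → . E y E], [E → . F F F], [E → . g g E], [E → . g id], [E → . id E g], [E → F . F F], [F → . E E], [F → . E] }

GOTO(I, 'F') = CLOSURE({ [A → αX.β] : [A → α.Xβ] ∈ I, X = 'F' })

Items with dot before 'F', with the dot advanced:
  [E → . F F F] → [E → F . F F]
Closure of the advanced items:
  [E → F . F F] has the dot before F: add [F → . E E], [F → . E]
  [F → . E E] has the dot before E: add [E → . id E g], [E → . g id], [E → . E y E], [E → . g g E], [E → . F F F]

GOTO = { [E → . E y E], [E → . F F F], [E → . g g E], [E → . g id], [E → . id E g], [E → F . F F], [F → . E E], [F → . E] }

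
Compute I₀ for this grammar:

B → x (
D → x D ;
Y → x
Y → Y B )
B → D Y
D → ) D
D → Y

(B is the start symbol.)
First, augment the grammar with B' → B
I₀ = CLOSURE({ [B' → . B] }):
  [B' → . B] has the dot before B: add [B → . x (], [B → . D Y]
  [B → . D Y] has the dot before D: add [D → . x D ;], [D → . ) D], [D → . Y]
  [D → . Y] has the dot before Y: add [Y → . x], [Y → . Y B )]
No further items can be added.

I₀ = { [B → . D Y], [B → . x (], [B' → . B], [D → . ) D], [D → . Y], [D → . x D ;], [Y → . Y B )], [Y → . x] }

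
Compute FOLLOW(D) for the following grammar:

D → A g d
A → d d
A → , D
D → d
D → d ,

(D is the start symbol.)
To compute FOLLOW(D), find every occurrence of D on a right-hand side N → α D β: add FIRST(β) \ {ε}, and if β is empty or nullable also add FOLLOW(N). Iterate to a fixed point.

D is the start symbol, so $ ∈ FOLLOW(D).
In A → , D: D is at the end, add FOLLOW(A)

The FOLLOW sets referred to above (computed the same way, to a fixed point):
  FOLLOW(A) = { 'g' }

Taking the union: FOLLOW(D) = { $, 'g' }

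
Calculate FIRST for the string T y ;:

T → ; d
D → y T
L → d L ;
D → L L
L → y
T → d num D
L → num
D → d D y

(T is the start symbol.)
{ ';', 'd' }

FIRST sets of the non-terminals involved (from the grammar, by fixed-point iteration):
  FIRST(T) = { ';', 'd' }

To compute FIRST(T y ;), process the symbols left to right:
Symbol T is a non-terminal. Add FIRST(T) \ {ε} = { ';', 'd' }
T is not nullable (ε ∉ FIRST(T)), so stop here.
FIRST(T y ;) = { ';', 'd' }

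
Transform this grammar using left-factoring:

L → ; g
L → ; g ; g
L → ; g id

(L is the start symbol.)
L → ; g L'
L' → ε
L' → ; g
L' → id

Left-factoring transforms A → αβ₁ | αβ₂ into A → αA' and A' → β₁ | β₂
(α is the longest common prefix among the alternatives). Repeat until
no nonterminal has two alternatives with a common prefix.

Round 1: L has alternatives sharing prefix '; g'. Introduce L': L → ; g L'
  Add: L' → ε
  Add: L' → ; g
  Add: L' → id

No remaining common prefixes — done.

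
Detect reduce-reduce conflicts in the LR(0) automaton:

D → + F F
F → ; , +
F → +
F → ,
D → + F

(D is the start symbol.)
No reduce-reduce conflicts

A reduce-reduce conflict occurs when an LR(0) state has two complete items [A → α .] and [B → β .] — both call for a reduction, and with no lookahead the parser cannot choose between them.

Augment with D' → D and build the canonical LR(0) collection (I0 = CLOSURE({[D' → . D]}), then GOTO on every symbol after a dot until no new states appear). It has 10 states:
  I0: { [D → . + F F], [D → . + F], [D' → . D] }  — shift
  I1: { [D → + . F F], [D → + . F], [F → . +], [F → . ,], [F → . ; , +] }  — shift
  I2: { [D' → D .] }  — accept
  I3: { [F → + .] }  — reduce
  I4: { [F → , .] }  — reduce
  I5: { [F → ; . , +] }  — shift
  I6: { [D → + F . F], [D → + F .], [F → . +], [F → . ,], [F → . ; , +] }  — shift, reduce
  I7: { [D → + F F .] }  — reduce
  I8: { [F → ; , . +] }  — shift
  I9: { [F → ; , + .] }  — reduce

No state contains more than one complete item.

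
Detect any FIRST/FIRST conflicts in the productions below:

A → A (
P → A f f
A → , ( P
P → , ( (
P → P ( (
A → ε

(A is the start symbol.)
FIRST sets of the non-terminals at (or reachable through a nullable prefix from) the front of some alternative:
  FIRST(A) = { '(', ',', ε }
  FIRST(P) = { '(', ',', 'f' }

Productions for A:
  A → A (: FIRST = { '(', ',' }
  A → , ( P: FIRST = { ',' }
  A → ε: FIRST = { ε }
Productions for P:
  P → A f f: FIRST = { '(', ',', 'f' }
  P → , ( (: FIRST = { ',' }
  P → P ( (: FIRST = { '(', ',', 'f' }

Conflict for A: A → A ( and A → , ( P
  Overlap: { ',' }
Conflict for P: P → A f f and P → , ( (
  Overlap: { ',' }
Conflict for P: P → A f f and P → P ( (
  Overlap: { '(', ',', 'f' }
Conflict for P: P → , ( ( and P → P ( (
  Overlap: { ',' }

Answer: Yes. A → A '(' / A → ',' '(' P on { ',' }; P → A f f / P → ',' '(' '(' on { ',' }; P → A f f / P → P '(' '(' on { '(', ',', 'f' }; P → ',' '(' '(' / P → P '(' '(' on { ',' }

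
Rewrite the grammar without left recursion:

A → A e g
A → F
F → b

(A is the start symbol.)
A is directly left-recursive. The standard transformation for
  A → A α₁ | ... | A α_m | β₁ | ... | β_n
is
  A  → β₁ A' | ... | β_n A'
  A' → α₁ A' | ... | α_m A' | ε

A → F becomes A → F A'
A → A e g becomes A' → e g A'
Add A' → ε

Productions for other non-terminals are unchanged:
  F → b

Resulting grammar:
A → F A'
A' → e g A'
A' → ε
F → b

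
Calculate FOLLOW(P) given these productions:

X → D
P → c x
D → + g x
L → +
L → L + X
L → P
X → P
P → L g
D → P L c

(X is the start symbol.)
{ $, '+', 'c', 'g' }

In L → P: P is at the end, add FOLLOW(L)
In X → P: P is at the end, add FOLLOW(X)
In D → P L c: P is followed by L c, add FIRST(L c) \ {ε} = { '+', 'c' }

The FOLLOW sets referred to above (computed the same way, to a fixed point):
  FOLLOW(L) = { '+', 'c', 'g' }
  FOLLOW(X) = { $, '+', 'c', 'g' }

Taking the union: FOLLOW(P) = { $, '+', 'c', 'g' }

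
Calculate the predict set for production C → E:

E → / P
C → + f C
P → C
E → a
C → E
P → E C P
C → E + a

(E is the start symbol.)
PREDICT(C → E) = (FIRST(RHS) \ {ε}) ∪ (FOLLOW(C) if ε ∈ FIRST(RHS), i.e. RHS ⇒* ε)
FIRST(E) = { '/', 'a' }
FIRST(E) = { '/', 'a' }
ε ∉ FIRST(E), so FOLLOW(C) is not added.
PREDICT(C → E) = { '/', 'a' }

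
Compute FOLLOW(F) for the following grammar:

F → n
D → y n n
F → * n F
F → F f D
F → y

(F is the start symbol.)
F is the start symbol, so $ ∈ FOLLOW(F).
In F → * n F: F is at the end; this adds FOLLOW(F) to itself — nothing new
In F → F f D: F is followed by f D, add FIRST(f D) \ {ε} = { 'f' }

Taking the union: FOLLOW(F) = { $, 'f' }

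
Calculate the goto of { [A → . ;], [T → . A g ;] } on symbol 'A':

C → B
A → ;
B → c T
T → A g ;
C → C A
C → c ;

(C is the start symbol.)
GOTO(I, 'A') = CLOSURE({ [A → αX.β] : [A → α.Xβ] ∈ I, X = 'A' })

Items with dot before 'A', with the dot advanced:
  [T → . A g ;] → [T → A . g ;]
Closure adds nothing (no advanced item has the dot before a non-terminal).

GOTO = { [T → A . g ;] }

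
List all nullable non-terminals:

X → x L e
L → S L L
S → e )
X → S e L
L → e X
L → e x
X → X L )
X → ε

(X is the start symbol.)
{ 'X' }

A non-terminal is nullable if it can derive ε (the empty string): either it has an ε-production, or it has a production whose right-hand side consists entirely of nullable non-terminals.

ε-productions: X → ε
So X is immediately nullable.
No further non-terminal can be added: every production for the remaining non-terminals contains a terminal or a non-nullable non-terminal.
Nullable = { 'X' }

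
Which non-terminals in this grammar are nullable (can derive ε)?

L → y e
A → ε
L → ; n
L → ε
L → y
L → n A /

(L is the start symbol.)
A non-terminal is nullable if it can derive ε (the empty string): either it has an ε-production, or it has a production whose right-hand side consists entirely of nullable non-terminals.

ε-productions: A → ε, L → ε
So A, L are immediately nullable.
Every non-terminal is now nullable.
Nullable = { 'A', 'L' }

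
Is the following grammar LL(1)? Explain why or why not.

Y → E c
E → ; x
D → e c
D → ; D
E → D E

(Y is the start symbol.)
No. Predict set conflict for E: { ';' }

A grammar is LL(1) if for each non-terminal N with multiple productions, the predict sets of those productions are pairwise disjoint, where PREDICT(N → α) = (FIRST(α) \ {ε}) ∪ (FOLLOW(N) if α ⇒* ε).

Relevant sets:
  FIRST(D) = { ';', 'e' }

For E:
  PREDICT(E → ';' x) = { ';' }
  PREDICT(E → D E) = { ';', 'e' }
For D:
  PREDICT(D → e c) = { 'e' }
  PREDICT(D → ';' D) = { ';' }
Y has a single production, so nothing to check there.

Conflict found: Predict set conflict for E: { ';' }
The grammar is NOT LL(1).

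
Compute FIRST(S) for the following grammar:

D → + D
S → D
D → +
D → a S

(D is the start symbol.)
{ '+', 'a' }

FIRST sets of the other non-terminals involved (by the same procedure, iterated to a fixed point):
  FIRST(D) = { '+', 'a' }

From S → D:
  - D is a non-terminal: add FIRST(D) \ {ε} = { '+', 'a' }
    D is not nullable, so stop

Collecting: FIRST(S) = { '+', 'a' }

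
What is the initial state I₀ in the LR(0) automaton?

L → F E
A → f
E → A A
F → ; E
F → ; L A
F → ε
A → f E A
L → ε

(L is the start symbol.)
{ [F → . ; E], [F → . ; L A], [F → .], [L → . F E], [L → .], [L' → . L] }

First, augment the grammar with L' → L
I₀ = CLOSURE({ [L' → . L] }):
  [L' → . L] has the dot before L: add [L → . F E], [L → .]
  [L → . F E] has the dot before F: add [F → . ; E], [F → . ; L A], [F → .]
No further items can be added.

I₀ = { [F → . ; E], [F → . ; L A], [F → .], [L → . F E], [L → .], [L' → . L] }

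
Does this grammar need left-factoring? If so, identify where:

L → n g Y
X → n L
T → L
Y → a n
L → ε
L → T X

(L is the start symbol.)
No, left-factoring is not needed

Left-factoring is needed when two productions for the same non-terminal
share a common prefix on the right-hand side.

Productions for L:
  L → n g Y
  L → ε
  L → T X

No common prefixes found.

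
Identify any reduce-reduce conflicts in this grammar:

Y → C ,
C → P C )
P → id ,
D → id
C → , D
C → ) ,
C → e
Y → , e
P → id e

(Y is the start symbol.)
Augment with Y' → Y and build the canonical LR(0) collection (I0 = CLOSURE({[Y' → . Y]}), then GOTO on every symbol after a dot until no new states appear). It has 18 states:
  I0: { [C → . ) ,], [C → . , D], [C → . P C )], [C → . e], [P → . id ,], [P → . id e], [Y → . , e], [Y → . C ,], [Y' → . Y] }  — shift
  I1: { [C → ) . ,] }  — shift
  I2: { [C → , . D], [D → . id], [Y → , . e] }  — shift
  I3: { [Y → C . ,] }  — shift
  I4: { [C → . ) ,], [C → . , D], [C → . P C )], [C → . e], [C → P . C )], [P → . id ,], [P → . id e] }  — shift
  I5: { [Y' → Y .] }  — accept
  I6: { [C → e .] }  — reduce
  I7: { [P → id . ,], [P → id . e] }  — shift
  I8: { [P → id , .] }  — reduce
  I9: { [P → id e .] }  — reduce
  I10: { [C → , . D], [D → . id] }  — shift
  I11: { [C → P C . )] }  — shift
  I12: { [C → P C ) .] }  — reduce
  I13: { [C → , D .] }  — reduce
  I14: { [D → id .] }  — reduce
  I15: { [Y → C , .] }  — reduce
  I16: { [Y → , e .] }  — reduce
  I17: { [C → ) , .] }  — reduce

No state contains more than one complete item.

Answer: No reduce-reduce conflicts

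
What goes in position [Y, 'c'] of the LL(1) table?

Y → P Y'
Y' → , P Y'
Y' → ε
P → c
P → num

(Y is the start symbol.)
To find M[Y, 'c'], we find productions for Y where 'c' is in the predict set (PREDICT(N → α) = (FIRST(α) \ {ε}) ∪ (FOLLOW(N) if α ⇒* ε)).

Relevant sets:
  FIRST(P) = { 'c', 'num' }

Y → P Y': PREDICT = { 'c', 'num' }
  'c' is in predict set, so this production goes in M[Y, 'c']

M[Y, 'c'] = Y → P Y'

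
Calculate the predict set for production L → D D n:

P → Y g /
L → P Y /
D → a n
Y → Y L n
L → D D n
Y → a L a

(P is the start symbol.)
PREDICT(L → D D n) = (FIRST(RHS) \ {ε}) ∪ (FOLLOW(L) if ε ∈ FIRST(RHS), i.e. RHS ⇒* ε)
FIRST(D) = { 'a' }
FIRST(D D n) = { 'a' }
ε ∉ FIRST(D D n), so FOLLOW(L) is not added.
PREDICT(L → D D n) = { 'a' }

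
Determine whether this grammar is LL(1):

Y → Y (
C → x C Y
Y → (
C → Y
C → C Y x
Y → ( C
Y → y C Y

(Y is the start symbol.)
A grammar is LL(1) if for each non-terminal N with multiple productions, the predict sets of those productions are pairwise disjoint, where PREDICT(N → α) = (FIRST(α) \ {ε}) ∪ (FOLLOW(N) if α ⇒* ε).

Relevant sets:
  FIRST(Y) = { '(', 'y' }
  FIRST(C) = { '(', 'x', 'y' }

For Y:
  PREDICT(Y → Y '(') = { '(', 'y' }
  PREDICT(Y → '(') = { '(' }
  PREDICT(Y → '(' C) = { '(' }
  PREDICT(Y → y C Y) = { 'y' }
For C:
  PREDICT(C → x C Y) = { 'x' }
  PREDICT(C → Y) = { '(', 'y' }
  PREDICT(C → C Y x) = { '(', 'x', 'y' }

Conflict found: Predict set conflict for Y: { '(' }
The grammar is NOT LL(1).

Answer: No. Predict set conflict for Y: { '(' }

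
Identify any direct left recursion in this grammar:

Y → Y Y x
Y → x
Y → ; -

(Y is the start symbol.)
Yes, Y is left-recursive

Y → Y Y x: LEFT RECURSIVE (starts with Y)
Y → x: starts with x
Y → ; -: starts with ';'

The grammar has direct left recursion on: Y.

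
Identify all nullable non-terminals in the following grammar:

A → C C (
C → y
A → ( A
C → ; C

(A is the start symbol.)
A non-terminal is nullable if it can derive ε (the empty string): either it has an ε-production, or it has a production whose right-hand side consists entirely of nullable non-terminals.

There are no ε-productions, so no non-terminal can derive ε.
No non-terminals are nullable.

Answer: None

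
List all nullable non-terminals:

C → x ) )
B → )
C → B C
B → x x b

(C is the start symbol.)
None

There are no ε-productions, so no non-terminal can derive ε.
No non-terminals are nullable.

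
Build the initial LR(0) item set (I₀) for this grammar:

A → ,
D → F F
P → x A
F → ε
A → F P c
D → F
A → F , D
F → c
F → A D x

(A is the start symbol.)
First, augment the grammar with A' → A
I₀ = CLOSURE({ [A' → . A] }):
  [A' → . A] has the dot before A: add [A → . ,], [A → . F P c], [A → . F , D]
  [A → . F P c] has the dot before F: add [F → .], [F → . c], [F → . A D x]
No further items can be added.

I₀ = { [A → . ,], [A → . F , D], [A → . F P c], [A' → . A], [F → . A D x], [F → . c], [F → .] }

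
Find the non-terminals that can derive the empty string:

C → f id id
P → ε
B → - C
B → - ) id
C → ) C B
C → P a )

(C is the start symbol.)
A non-terminal is nullable if it can derive ε (the empty string): either it has an ε-production, or it has a production whose right-hand side consists entirely of nullable non-terminals.

ε-productions: P → ε
So P is immediately nullable.
No further non-terminal can be added: every production for the remaining non-terminals contains a terminal or a non-nullable non-terminal.
Nullable = { 'P' }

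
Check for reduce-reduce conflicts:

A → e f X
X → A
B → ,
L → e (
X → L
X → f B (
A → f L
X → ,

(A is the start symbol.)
Augment with A' → A and build the canonical LR(0) collection (I0 = CLOSURE({[A' → . A]}), then GOTO on every symbol after a dot until no new states appear). It has 17 states:
  I0: { [A → . e f X], [A → . f L], [A' → . A] }  — shift
  I1: { [A' → A .] }  — accept
  I2: { [A → e . f X] }  — shift
  I3: { [A → f . L], [L → . e (] }  — shift
  I4: { [A → f L .] }  — reduce
  I5: { [L → e . (] }  — shift
  I6: { [L → e ( .] }  — reduce
  I7: { [A → . e f X], [A → . f L], [A → e f . X], [L → . e (], [X → . ,], [X → . A], [X → . L], [X → . f B (] }  — shift
  I8: { [X → , .] }  — reduce
  I9: { [X → A .] }  — reduce
  I10: { [X → L .] }  — reduce
  I11: { [A → e f X .] }  — reduce
  I12: { [A → e . f X], [L → e . (] }  — shift
  I13: { [A → f . L], [B → . ,], [L → . e (], [X → f . B (] }  — shift
  I14: { [B → , .] }  — reduce
  I15: { [X → f B . (] }  — shift
  I16: { [X → f B ( .] }  — reduce

No state contains more than one complete item.

Answer: No reduce-reduce conflicts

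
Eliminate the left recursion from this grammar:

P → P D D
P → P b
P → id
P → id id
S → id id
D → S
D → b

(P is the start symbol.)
P → id P'
P → id id P'
P' → D D P'
P' → b P'
P' → ε
S → id id
D → S
D → b

P is directly left-recursive. The standard transformation for
  A → A α₁ | ... | A α_m | β₁ | ... | β_n
is
  A  → β₁ A' | ... | β_n A'
  A' → α₁ A' | ... | α_m A' | ε

P → id becomes P → id P'
P → id id becomes P → id id P'
P → P D D becomes P' → D D P'
P → P b becomes P' → b P'
Add P' → ε

Productions for other non-terminals are unchanged:
  S → id id
  D → S
  D → b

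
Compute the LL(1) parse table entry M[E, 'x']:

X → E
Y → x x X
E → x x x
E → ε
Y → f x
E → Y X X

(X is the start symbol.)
E → x x x, E → ε, E → Y X X

To find M[E, 'x'], we find productions for E where 'x' is in the predict set (PREDICT(N → α) = (FIRST(α) \ {ε}) ∪ (FOLLOW(N) if α ⇒* ε)).

Relevant sets:
  FIRST(Y) = { 'f', 'x' }
  FOLLOW(E) = { $, 'f', 'x' }

E → x x x: PREDICT = { 'x' }
  'x' is in predict set, so this production goes in M[E, 'x']
E → ε: PREDICT = { $, 'f', 'x' }
  'x' is in predict set, so this production goes in M[E, 'x']
E → Y X X: PREDICT = { 'f', 'x' }
  'x' is in predict set, so this production goes in M[E, 'x']

M[E, 'x'] = E → x x x, E → ε, E → Y X X  (a multiply-defined cell — the grammar is not LL(1))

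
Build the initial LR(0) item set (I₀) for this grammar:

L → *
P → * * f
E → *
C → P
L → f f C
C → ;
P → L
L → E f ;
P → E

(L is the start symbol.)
{ [E → . *], [L → . *], [L → . E f ;], [L → . f f C], [L' → . L] }

First, augment the grammar with L' → L
I₀ = CLOSURE({ [L' → . L] }):
  [L' → . L] has the dot before L: add [L → . *], [L → . f f C], [L → . E f ;]
  [L → . E f ;] has the dot before E: add [E → . *]
No further items can be added.

I₀ = { [E → . *], [L → . *], [L → . E f ;], [L → . f f C], [L' → . L] }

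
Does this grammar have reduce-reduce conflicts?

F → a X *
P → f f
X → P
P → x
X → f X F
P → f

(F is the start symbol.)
A reduce-reduce conflict occurs when an LR(0) state has two complete items [A → α .] and [B → β .] — both call for a reduction, and with no lookahead the parser cannot choose between them.

Augment with F' → F and build the canonical LR(0) collection (I0 = CLOSURE({[F' → . F]}), then GOTO on every symbol after a dot until no new states appear). It has 11 states:
  I0: { [F → . a X *], [F' → . F] }  — shift
  I1: { [F' → F .] }  — accept
  I2: { [F → a . X *], [P → . f f], [P → . f], [P → . x], [X → . P], [X → . f X F] }  — shift
  I3: { [X → P .] }  — reduce
  I4: { [F → a X . *] }  — shift
  I5: { [P → . f f], [P → . f], [P → . x], [P → f . f], [P → f .], [X → . P], [X → . f X F], [X → f . X F] }  — shift, reduce
  I6: { [P → x .] }  — reduce
  I7: { [F → . a X *], [X → f X . F] }  — shift
  I8: { [P → . f f], [P → . f], [P → . x], [P → f . f], [P → f .], [P → f f .], [X → . P], [X → . f X F], [X → f . X F] }  — shift, 2 reduces
  I9: { [X → f X F .] }  — reduce
  I10: { [F → a X * .] }  — reduce

I8 contains complete items [P → f .], [P → f f .] — reduce-reduce conflict.

Answer: Yes — I8: [P → f .] vs [P → f f .]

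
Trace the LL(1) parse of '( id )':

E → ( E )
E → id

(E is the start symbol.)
LL(1) parsing maintains a stack (initially the start symbol over $) and the input. At each step: if the stack top is a terminal, match it against the current input token; if it is a non-terminal N, replace it with the RHS of M[N, lookahead] (the unique production whose predict set contains the lookahead).

Stack is shown with the top on the left.

Stack    Input     Action
-------------------------
E $      ( id ) $  output E → ( E )
( E ) $  ( id ) $  match '('
E ) $    id ) $    output E → id
id ) $   id ) $    match 'id'
) $      ) $       match ')'
$        $         accept

The string is accepted.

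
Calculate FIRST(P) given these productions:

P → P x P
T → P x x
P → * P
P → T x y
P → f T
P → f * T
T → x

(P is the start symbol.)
To compute FIRST(P), examine every production with P on the left-hand side, reading each right-hand side left to right until a non-nullable symbol is reached.

FIRST sets of the other non-terminals involved (by the same procedure, iterated to a fixed point):
  FIRST(T) = { '*', 'f', 'x' }

From P → P x P:
  - P is the symbol being defined: contributes nothing new
    P is not nullable, so stop
From P → * P:
  - '*' is a terminal: add '*' and stop
From P → T x y:
  - T is a non-terminal: add FIRST(T) \ {ε} = { '*', 'f', 'x' }
    T is not nullable, so stop
From P → f T:
  - f is a terminal: add 'f' and stop
From P → f * T:
  - f is a terminal: add 'f' and stop

Collecting: FIRST(P) = { '*', 'f', 'x' }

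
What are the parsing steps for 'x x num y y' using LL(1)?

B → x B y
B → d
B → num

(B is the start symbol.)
LL(1) parsing maintains a stack (initially the start symbol over $) and the input. At each step: if the stack top is a terminal, match it against the current input token; if it is a non-terminal N, replace it with the RHS of M[N, lookahead] (the unique production whose predict set contains the lookahead).

Stack is shown with the top on the left.

Stack      Input          Action
--------------------------------
B $        x x num y y $  output B → x B y
x B y $    x x num y y $  match 'x'
B y $      x num y y $    output B → x B y
x B y y $  x num y y $    match 'x'
B y y $    num y y $      output B → num
num y y $  num y y $      match 'num'
y y $      y y $          match 'y'
y $        y $            match 'y'
$          $              accept

The string is accepted.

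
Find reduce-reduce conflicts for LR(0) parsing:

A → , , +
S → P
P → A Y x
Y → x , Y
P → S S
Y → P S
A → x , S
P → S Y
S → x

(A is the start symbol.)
Augment with A' → A and build the canonical LR(0) collection (I0 = CLOSURE({[A' → . A]}), then GOTO on every symbol after a dot until no new states appear). It has 21 states:
  I0: { [A → . , , +], [A → . x , S], [A' → . A] }  — shift
  I1: { [A → , . , +] }  — shift
  I2: { [A' → A .] }  — accept
  I3: { [A → x . , S] }  — shift
  I4: { [A → . , , +], [A → . x , S], [A → x , . S], [P → . A Y x], [P → . S S], [P → . S Y], [S → . P], [S → . x] }  — shift
  I5: { [A → . , , +], [A → . x , S], [P → . A Y x], [P → . S S], [P → . S Y], [P → A . Y x], [S → . P], [S → . x], [Y → . P S], [Y → . x , Y] }  — shift
  I6: { [S → P .] }  — reduce
  I7: { [A → . , , +], [A → . x , S], [A → x , S .], [P → . A Y x], [P → . S S], [P → . S Y], [P → S . S], [P → S . Y], [S → . P], [S → . x], [Y → . P S], [Y → . x , Y] }  — shift, reduce
  I8: { [A → x . , S], [S → x .] }  — shift, reduce
  I9: { [A → . , , +], [A → . x , S], [P → . A Y x], [P → . S S], [P → . S Y], [S → . P], [S → . x], [S → P .], [Y → P . S] }  — shift, reduce
  I10: { [A → . , , +], [A → . x , S], [P → . A Y x], [P → . S S], [P → . S Y], [P → S . S], [P → S . Y], [P → S S .], [S → . P], [S → . x], [Y → . P S], [Y → . x , Y] }  — shift, reduce
  I11: { [P → S Y .] }  — reduce
  I12: { [A → x . , S], [S → x .], [Y → x . , Y] }  — shift, reduce
  I13: { [A → . , , +], [A → . x , S], [A → x , . S], [P → . A Y x], [P → . S S], [P → . S Y], [S → . P], [S → . x], [Y → . P S], [Y → . x , Y], [Y → x , . Y] }  — shift
  I14: { [Y → x , Y .] }  — reduce
  I15: { [A → . , , +], [A → . x , S], [P → . A Y x], [P → . S S], [P → . S Y], [P → S . S], [P → S . Y], [S → . P], [S → . x], [Y → . P S], [Y → . x , Y], [Y → P S .] }  — shift, reduce
  I16: { [A → . , , +], [A → . x , S], [P → . A Y x], [P → . S S], [P → . S Y], [P → S . S], [P → S . Y], [S → . P], [S → . x], [Y → . P S], [Y → . x , Y] }  — shift
  I17: { [P → A Y . x] }  — shift
  I18: { [P → A Y x .] }  — reduce
  I19: { [A → , , . +] }  — shift
  I20: { [A → , , + .] }  — reduce

No state contains more than one complete item.

Answer: No reduce-reduce conflicts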